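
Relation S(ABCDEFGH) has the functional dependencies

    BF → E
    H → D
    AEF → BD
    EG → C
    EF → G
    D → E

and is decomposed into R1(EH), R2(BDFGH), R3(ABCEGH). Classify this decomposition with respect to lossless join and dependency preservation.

lossy and not dependency-preserving

Lossless test (chase): Rows 1 and 2 agree on H; apply H→D and equate their D entries. Rows 1 and 3 agree on H; apply H→D and equate their D entries. Rows 1 and 2 agree on D; apply D→E and equate their E entries. Rows 2 and 3 agree on EG; apply EG→C and equate their C entries. No row becomes fully distinguished — the join is lossy.
Dependency preservation: the restricted closure of {BF} across the fragments never reaches {E}, so BF → E cannot be enforced without a join — not preserved.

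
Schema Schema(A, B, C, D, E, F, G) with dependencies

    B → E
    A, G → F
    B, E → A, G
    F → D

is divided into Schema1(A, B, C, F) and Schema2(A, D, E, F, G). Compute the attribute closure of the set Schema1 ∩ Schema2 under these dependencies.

Schema1 ∩ Schema2 = {A, F}.
F → D applies, adding D
Closure: {A, D, F}.

A, D, F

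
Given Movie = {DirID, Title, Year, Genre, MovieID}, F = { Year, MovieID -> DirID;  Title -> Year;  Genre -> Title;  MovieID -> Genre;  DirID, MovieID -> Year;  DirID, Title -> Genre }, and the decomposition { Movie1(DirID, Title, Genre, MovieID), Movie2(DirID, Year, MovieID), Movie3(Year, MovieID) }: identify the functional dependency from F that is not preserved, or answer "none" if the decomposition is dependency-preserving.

Check Title → Year: no single fragment contains all of {Title, Year}, and the restricted closure of {Title} across the fragments never reaches {Year}.
Year, MovieID → DirID is preserved.
Genre → Title is preserved.
MovieID → Genre is preserved.
DirID, MovieID → Year is preserved.
DirID, Title → Genre is preserved.

Title -> Year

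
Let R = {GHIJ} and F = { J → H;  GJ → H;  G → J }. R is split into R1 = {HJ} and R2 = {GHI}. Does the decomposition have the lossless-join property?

No

Common attributes: R1 ∩ R2 = {H}.
No dependency enlarges {H}, so (H)⁺ = {H}.
The closure contains neither all of R1 = {HJ} nor all of R2 = {GHI}, so the common attributes are not a superkey of either fragment. The join is lossy.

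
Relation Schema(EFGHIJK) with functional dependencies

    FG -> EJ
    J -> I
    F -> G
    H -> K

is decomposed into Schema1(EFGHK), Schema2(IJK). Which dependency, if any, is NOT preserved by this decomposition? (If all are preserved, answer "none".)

Check FG → EJ: no single fragment contains all of {EFGJ}, and the restricted closure of {FG} across the fragments never reaches {EJ}.
J → I is preserved.
F → G is preserved.
H → K is preserved.

FG -> EJ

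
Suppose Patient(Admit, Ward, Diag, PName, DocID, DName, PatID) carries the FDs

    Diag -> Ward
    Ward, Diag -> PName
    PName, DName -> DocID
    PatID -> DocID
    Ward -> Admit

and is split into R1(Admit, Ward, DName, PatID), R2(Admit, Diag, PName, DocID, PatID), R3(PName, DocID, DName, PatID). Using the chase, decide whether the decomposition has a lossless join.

No

Chase test. Columns are Admit, Ward, Diag, PName, DocID, DName, PatID; row i has aⱼ where attribute j ∈ Ri, else bᵢⱼ.
Initial tableau (one row per fragment):
  row 1: a1 a2 b13 b14 b15 a6 a7
  row 2: a1 b22 a3 a4 a5 b26 a7
  row 3: b31 b32 b33 a4 a5 a6 a7
Rows 1 and 2 agree on PatID; apply PatID→DocID and equate their DocID entries.
No row becomes fully distinguished — the join is lossy.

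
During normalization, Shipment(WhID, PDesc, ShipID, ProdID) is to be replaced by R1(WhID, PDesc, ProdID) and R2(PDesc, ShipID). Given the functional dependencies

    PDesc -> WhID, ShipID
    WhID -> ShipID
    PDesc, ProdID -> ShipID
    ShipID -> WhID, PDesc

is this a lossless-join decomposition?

Yes

Common attributes: R1 ∩ R2 = {PDesc}.
Closure of {PDesc}: PDesc → WhID, ShipID applies, adding WhID, ShipID. So (PDesc)⁺ = {WhID, PDesc, ShipID}.
This closure contains every attribute of R2, so R1 ∩ R2 → R2. The join is lossless.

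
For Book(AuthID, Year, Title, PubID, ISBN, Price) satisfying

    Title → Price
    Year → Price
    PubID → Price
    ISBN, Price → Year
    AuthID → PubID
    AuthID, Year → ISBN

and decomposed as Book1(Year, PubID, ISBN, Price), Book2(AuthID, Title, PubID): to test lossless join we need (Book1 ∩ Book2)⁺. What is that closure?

Book1 ∩ Book2 = {PubID}.
PubID → Price applies, adding Price
Closure: {PubID, Price}.

PubID, Price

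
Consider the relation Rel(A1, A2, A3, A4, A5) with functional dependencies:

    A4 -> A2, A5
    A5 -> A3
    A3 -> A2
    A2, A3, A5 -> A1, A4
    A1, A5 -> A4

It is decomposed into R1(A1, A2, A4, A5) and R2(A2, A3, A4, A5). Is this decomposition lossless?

Common attributes: R1 ∩ R2 = {A2, A4, A5}.
Closure of {A2, A4, A5}: A5 → A3 applies, adding A3; A2, A3, A5 → A1, A4 applies, adding A1. So (A2, A4, A5)⁺ = {A1, A2, A3, A4, A5}.
This closure contains every attribute of R1, so R1 ∩ R2 → R1. The join is lossless.

Yes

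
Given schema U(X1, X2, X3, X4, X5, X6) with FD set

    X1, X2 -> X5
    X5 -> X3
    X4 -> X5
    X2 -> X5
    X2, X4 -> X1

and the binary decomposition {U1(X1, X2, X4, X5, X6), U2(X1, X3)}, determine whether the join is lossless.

No

Common attributes: U1 ∩ U2 = {X1}.
No dependency enlarges {X1}, so (X1)⁺ = {X1}.
The closure contains neither all of U1 = {X1, X2, X4, X5, X6} nor all of U2 = {X1, X3}, so the common attributes are not a superkey of either fragment. The join is lossy.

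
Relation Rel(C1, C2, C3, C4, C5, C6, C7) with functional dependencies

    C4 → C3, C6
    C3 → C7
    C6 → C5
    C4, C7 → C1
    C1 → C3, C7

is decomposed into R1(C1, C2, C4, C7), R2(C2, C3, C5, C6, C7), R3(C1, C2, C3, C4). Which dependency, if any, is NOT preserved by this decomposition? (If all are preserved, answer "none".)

Check C4 → C3, C6: no single fragment contains all of {C3, C4, C6}, and the restricted closure of {C4} across the fragments never reaches {C3, C6}.
C3 → C7 is preserved.
C6 → C5 is preserved.
C4, C7 → C1 is preserved.
C1 → C3, C7 is preserved.

C4 → C3, C6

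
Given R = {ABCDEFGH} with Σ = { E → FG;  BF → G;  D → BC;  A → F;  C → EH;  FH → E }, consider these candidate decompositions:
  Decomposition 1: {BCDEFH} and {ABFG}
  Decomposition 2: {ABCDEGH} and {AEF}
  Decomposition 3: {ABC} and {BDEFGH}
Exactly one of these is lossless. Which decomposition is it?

Decomposition 2

Decomposition 1: common = {BF}, closure = {BFG} → lossy.
Decomposition 2: common = {AE}, closure = {AEFG} → lossless.
Decomposition 3: common = {B}, closure = {B} → lossy.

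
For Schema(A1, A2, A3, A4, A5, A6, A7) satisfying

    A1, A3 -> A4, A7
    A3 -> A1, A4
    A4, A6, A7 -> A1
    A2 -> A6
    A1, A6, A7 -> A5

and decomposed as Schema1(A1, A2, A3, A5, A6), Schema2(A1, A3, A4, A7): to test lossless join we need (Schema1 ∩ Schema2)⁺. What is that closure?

Schema1 ∩ Schema2 = {A1, A3}.
A1, A3 → A4, A7 applies, adding A4, A7
Closure: {A1, A3, A4, A7}.

A1, A3, A4, A7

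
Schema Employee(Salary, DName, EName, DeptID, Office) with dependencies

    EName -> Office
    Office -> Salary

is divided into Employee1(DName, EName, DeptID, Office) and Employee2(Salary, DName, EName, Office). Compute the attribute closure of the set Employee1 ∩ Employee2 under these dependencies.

Salary, DName, EName, Office

Employee1 ∩ Employee2 = {DName, EName, Office}.
Office → Salary applies, adding Salary
Closure: {Salary, DName, EName, Office}.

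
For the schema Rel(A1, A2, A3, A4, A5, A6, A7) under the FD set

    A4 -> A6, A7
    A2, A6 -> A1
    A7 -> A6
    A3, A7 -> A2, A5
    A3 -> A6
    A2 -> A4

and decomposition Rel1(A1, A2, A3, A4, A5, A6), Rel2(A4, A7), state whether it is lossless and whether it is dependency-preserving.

lossless but not dependency-preserving

Lossless test: (A4)⁺ = {A4, A6, A7}, which contains all of one fragment — lossless.
Dependency preservation: the restricted closure of {A7} across the fragments never reaches {A6}, so A7 → A6 cannot be enforced without a join — not preserved.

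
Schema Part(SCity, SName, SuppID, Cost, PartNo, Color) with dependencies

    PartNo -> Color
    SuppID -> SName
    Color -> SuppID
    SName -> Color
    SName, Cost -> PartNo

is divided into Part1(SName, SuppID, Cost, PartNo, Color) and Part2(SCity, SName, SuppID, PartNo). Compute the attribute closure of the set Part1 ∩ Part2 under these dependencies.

Part1 ∩ Part2 = {SName, SuppID, PartNo}.
PartNo → Color applies, adding Color
Closure: {SName, SuppID, PartNo, Color}.

SName, SuppID, PartNo, Color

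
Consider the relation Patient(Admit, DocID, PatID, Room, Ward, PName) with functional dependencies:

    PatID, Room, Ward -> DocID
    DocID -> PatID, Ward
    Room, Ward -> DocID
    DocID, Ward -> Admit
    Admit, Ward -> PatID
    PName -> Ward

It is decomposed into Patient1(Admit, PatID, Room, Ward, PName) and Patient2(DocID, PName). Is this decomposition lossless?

Common attributes: Patient1 ∩ Patient2 = {PName}.
Closure of {PName}: PName → Ward applies, adding Ward. So (PName)⁺ = {Ward, PName}.
The closure contains neither all of Patient1 = {Admit, PatID, Room, Ward, PName} nor all of Patient2 = {DocID, PName}, so the common attributes are not a superkey of either fragment. The join is lossy.

No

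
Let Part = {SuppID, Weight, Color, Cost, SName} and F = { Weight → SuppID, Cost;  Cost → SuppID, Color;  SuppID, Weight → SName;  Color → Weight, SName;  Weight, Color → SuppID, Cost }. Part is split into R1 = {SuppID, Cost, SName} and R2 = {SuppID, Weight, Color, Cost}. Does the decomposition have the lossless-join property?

Common attributes: R1 ∩ R2 = {SuppID, Cost}.
Closure of {SuppID, Cost}: Cost → SuppID, Color applies, adding Color; Color → Weight, SName applies, adding Weight, SName. So (SuppID, Cost)⁺ = {SuppID, Weight, Color, Cost, SName}.
This closure contains every attribute of R1, so R1 ∩ R2 → R1. The join is lossless.

Yes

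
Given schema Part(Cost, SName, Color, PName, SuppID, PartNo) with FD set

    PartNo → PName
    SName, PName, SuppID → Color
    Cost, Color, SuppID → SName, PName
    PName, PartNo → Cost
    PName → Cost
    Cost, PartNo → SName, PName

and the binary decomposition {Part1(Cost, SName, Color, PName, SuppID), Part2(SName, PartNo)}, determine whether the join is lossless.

No

Common attributes: Part1 ∩ Part2 = {SName}.
No dependency enlarges {SName}, so (SName)⁺ = {SName}.
The closure contains neither all of Part1 = {Cost, SName, Color, PName, SuppID} nor all of Part2 = {SName, PartNo}, so the common attributes are not a superkey of either fragment. The join is lossy.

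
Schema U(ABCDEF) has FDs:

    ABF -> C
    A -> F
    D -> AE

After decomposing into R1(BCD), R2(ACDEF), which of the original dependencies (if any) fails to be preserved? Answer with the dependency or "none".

ABF -> C

Check ABF → C: no single fragment contains all of {ABCF}, and the restricted closure of {ABF} across the fragments never reaches {C}.
A → F is preserved.
D → AE is preserved.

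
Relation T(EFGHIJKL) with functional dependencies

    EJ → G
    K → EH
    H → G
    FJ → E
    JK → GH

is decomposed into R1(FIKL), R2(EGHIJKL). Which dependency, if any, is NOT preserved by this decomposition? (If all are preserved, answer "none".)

FJ → E

Check FJ → E: no single fragment contains all of {EFJ}, and the restricted closure of {FJ} across the fragments never reaches {E}.
EJ → G is preserved.
K → EH is preserved.
H → G is preserved.
JK → GH is preserved.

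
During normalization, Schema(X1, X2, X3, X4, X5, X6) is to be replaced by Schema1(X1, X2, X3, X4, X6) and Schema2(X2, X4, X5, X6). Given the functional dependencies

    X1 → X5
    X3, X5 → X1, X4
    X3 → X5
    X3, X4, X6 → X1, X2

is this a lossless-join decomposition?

No

Common attributes: Schema1 ∩ Schema2 = {X2, X4, X6}.
No dependency enlarges {X2, X4, X6}, so (X2, X4, X6)⁺ = {X2, X4, X6}.
The closure contains neither all of Schema1 = {X1, X2, X3, X4, X6} nor all of Schema2 = {X2, X4, X5, X6}, so the common attributes are not a superkey of either fragment. The join is lossy.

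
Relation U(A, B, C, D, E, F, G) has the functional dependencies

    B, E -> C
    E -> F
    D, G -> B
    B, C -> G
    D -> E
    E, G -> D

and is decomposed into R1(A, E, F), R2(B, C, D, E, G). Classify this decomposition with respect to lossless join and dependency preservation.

lossy but dependency-preserving

Lossless test: (E)⁺ = {E, F}, which is a superkey of neither fragment — lossy.
Dependency preservation: every FD's attributes lie within a single fragment, so each can be enforced locally — preserved.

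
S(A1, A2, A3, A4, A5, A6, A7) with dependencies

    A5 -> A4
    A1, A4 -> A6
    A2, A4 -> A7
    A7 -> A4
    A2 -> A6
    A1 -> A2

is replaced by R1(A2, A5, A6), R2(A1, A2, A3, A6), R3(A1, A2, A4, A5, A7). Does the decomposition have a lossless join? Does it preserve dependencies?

Lossless test (chase): Rows 1 and 3 agree on A5; apply A5→A4 and equate their A4 entries. Rows 1 and 3 agree on A2, A4; apply A2, A4→A7 and equate their A7 entries. Rows 1 and 3 agree on A2; apply A2→A6 and equate their A6 entries. No row becomes fully distinguished — the join is lossy.
Dependency preservation: A1, A4 → A6 is not contained in any single fragment, but the restricted closure of its left-hand side across the fragments still reaches the right-hand side; the remaining FDs each lie inside some fragment. All dependencies are preserved.

lossy but dependency-preserving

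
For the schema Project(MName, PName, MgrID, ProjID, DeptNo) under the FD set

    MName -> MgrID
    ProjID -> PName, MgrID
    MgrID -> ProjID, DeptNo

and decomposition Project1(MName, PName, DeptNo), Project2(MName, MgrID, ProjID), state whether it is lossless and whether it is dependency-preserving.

Lossless test: (MName)⁺ = {MName, PName, MgrID, ProjID, DeptNo}, which contains all of one fragment — lossless.
Dependency preservation: the restricted closure of {ProjID} across the fragments never reaches {PName, MgrID}, so ProjID → PName, MgrID cannot be enforced without a join — not preserved.

lossless but not dependency-preserving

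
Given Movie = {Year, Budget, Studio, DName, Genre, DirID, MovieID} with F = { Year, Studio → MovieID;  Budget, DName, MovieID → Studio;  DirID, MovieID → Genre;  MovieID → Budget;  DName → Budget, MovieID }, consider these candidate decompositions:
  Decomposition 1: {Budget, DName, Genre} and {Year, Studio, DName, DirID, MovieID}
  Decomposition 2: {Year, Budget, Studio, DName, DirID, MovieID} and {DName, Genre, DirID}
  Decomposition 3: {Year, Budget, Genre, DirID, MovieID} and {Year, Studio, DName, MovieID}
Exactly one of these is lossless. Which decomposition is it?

Decomposition 2

Decomposition 1: common = {DName}, closure = {Budget, Studio, DName, MovieID} → lossy.
Decomposition 2: common = {DName, DirID}, closure = {Budget, Studio, DName, Genre, DirID, MovieID} → lossless.
Decomposition 3: common = {Year, MovieID}, closure = {Year, Budget, MovieID} → lossy.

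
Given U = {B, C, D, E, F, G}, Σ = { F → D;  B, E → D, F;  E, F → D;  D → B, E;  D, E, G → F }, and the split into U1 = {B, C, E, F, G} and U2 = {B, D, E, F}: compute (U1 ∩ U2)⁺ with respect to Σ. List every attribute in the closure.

U1 ∩ U2 = {B, E, F}.
F → D applies, adding D
Closure: {B, D, E, F}.

B, D, E, F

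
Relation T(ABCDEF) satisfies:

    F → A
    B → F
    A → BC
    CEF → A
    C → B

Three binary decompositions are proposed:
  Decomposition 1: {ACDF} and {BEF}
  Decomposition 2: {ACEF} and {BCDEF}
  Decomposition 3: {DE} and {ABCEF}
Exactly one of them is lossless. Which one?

Decomposition 2

Decomposition 1: common = {F}, closure = {ABCF} → lossy.
Decomposition 2: common = {CEF}, closure = {ABCEF} → lossless.
Decomposition 3: common = {E}, closure = {E} → lossy.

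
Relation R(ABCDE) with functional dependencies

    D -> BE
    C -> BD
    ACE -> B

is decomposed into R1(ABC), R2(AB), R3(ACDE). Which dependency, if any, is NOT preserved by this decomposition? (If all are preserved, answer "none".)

Check D → BE: no single fragment contains all of {BDE}, and the restricted closure of {D} across the fragments never reaches {BE}.
C → BD is preserved.
ACE → B is preserved.

D -> BE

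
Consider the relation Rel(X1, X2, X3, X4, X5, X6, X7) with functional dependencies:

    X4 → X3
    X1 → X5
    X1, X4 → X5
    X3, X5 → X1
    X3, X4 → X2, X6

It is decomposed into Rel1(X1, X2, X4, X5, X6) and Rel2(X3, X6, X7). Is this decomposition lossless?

Common attributes: Rel1 ∩ Rel2 = {X6}.
No dependency enlarges {X6}, so (X6)⁺ = {X6}.
The closure contains neither all of Rel1 = {X1, X2, X4, X5, X6} nor all of Rel2 = {X3, X6, X7}, so the common attributes are not a superkey of either fragment. The join is lossy.

No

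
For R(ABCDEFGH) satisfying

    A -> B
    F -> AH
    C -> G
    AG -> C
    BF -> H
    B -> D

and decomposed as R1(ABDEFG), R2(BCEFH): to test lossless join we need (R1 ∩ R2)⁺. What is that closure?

ABDEFH

R1 ∩ R2 = {BEF}.
F → AH applies, adding AH
B → D applies, adding D
Closure: {ABDEFH}.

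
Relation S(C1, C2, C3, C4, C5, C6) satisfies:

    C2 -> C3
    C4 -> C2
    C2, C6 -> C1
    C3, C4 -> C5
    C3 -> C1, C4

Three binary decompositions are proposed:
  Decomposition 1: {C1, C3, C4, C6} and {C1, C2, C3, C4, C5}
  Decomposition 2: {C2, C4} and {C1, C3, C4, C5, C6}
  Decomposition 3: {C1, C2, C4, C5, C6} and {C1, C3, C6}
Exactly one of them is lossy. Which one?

Decomposition 1: common = {C1, C3, C4}, closure = {C1, C2, C3, C4, C5} → lossless.
Decomposition 2: common = {C4}, closure = {C1, C2, C3, C4, C5} → lossless.
Decomposition 3: common = {C1, C6}, closure = {C1, C6} → lossy.

Decomposition 3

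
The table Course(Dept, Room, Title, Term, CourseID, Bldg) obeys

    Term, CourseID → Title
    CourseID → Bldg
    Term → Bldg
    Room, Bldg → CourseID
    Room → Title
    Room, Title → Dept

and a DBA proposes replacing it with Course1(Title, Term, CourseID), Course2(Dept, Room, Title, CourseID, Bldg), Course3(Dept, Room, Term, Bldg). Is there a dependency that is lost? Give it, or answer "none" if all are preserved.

Term, CourseID → Title lies within Course1.
CourseID → Bldg lies within Course2.
Term → Bldg lies within Course3.
Room, Bldg → CourseID lies within Course2.
Room → Title lies within Course2.
Room, Title → Dept lies within Course2.
Every dependency is enforceable on the fragments, so the decomposition is dependency-preserving.

none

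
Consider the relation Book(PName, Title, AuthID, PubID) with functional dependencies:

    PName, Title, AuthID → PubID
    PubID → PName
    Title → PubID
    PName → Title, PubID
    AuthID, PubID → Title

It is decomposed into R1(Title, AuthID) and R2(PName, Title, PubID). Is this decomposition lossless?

Common attributes: R1 ∩ R2 = {Title}.
Closure of {Title}: Title → PubID applies, adding PubID; PubID → PName applies, adding PName. So (Title)⁺ = {PName, Title, PubID}.
This closure contains every attribute of R2, so R1 ∩ R2 → R2. The join is lossless.

Yes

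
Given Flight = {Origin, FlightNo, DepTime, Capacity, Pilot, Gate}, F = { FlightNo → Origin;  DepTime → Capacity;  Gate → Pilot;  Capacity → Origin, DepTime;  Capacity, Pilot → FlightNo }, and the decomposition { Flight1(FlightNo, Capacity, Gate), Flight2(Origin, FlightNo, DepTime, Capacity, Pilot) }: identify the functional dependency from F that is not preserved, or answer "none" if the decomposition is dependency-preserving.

Gate → Pilot

Check Gate → Pilot: no single fragment contains all of {Pilot, Gate}, and the restricted closure of {Gate} across the fragments never reaches {Pilot}.
FlightNo → Origin is preserved.
DepTime → Capacity is preserved.
Capacity → Origin, DepTime is preserved.
Capacity, Pilot → FlightNo is preserved.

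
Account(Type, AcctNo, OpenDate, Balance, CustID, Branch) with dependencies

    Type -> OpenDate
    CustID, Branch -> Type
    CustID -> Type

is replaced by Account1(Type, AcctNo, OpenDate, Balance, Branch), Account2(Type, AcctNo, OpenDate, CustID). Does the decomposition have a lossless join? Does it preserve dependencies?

lossy but dependency-preserving

Lossless test: (Type, AcctNo, OpenDate)⁺ = {Type, AcctNo, OpenDate}, which is a superkey of neither fragment — lossy.
Dependency preservation: CustID, Branch → Type is not contained in any single fragment, but the restricted closure of its left-hand side across the fragments still reaches the right-hand side; the remaining FDs each lie inside some fragment. All dependencies are preserved.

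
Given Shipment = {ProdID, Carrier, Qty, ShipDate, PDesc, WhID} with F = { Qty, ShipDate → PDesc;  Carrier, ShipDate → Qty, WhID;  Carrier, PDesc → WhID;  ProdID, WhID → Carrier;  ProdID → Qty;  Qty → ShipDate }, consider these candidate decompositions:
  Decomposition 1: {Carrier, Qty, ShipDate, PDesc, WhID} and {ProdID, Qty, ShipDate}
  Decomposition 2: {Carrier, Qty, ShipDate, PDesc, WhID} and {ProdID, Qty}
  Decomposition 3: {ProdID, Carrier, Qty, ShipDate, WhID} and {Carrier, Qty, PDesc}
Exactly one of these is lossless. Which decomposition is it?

Decomposition 3

Decomposition 1: common = {Qty, ShipDate}, closure = {Qty, ShipDate, PDesc} → lossy.
Decomposition 2: common = {Qty}, closure = {Qty, ShipDate, PDesc} → lossy.
Decomposition 3: common = {Carrier, Qty}, closure = {Carrier, Qty, ShipDate, PDesc, WhID} → lossless.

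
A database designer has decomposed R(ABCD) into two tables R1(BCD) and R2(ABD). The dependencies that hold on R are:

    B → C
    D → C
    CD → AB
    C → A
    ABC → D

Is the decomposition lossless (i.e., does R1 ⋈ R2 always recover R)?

Yes

Common attributes: R1 ∩ R2 = {BD}.
Closure of {BD}: B → C applies, adding C; CD → AB applies, adding A. So (BD)⁺ = {ABCD}.
This closure contains every attribute of R1, so R1 ∩ R2 → R1. The join is lossless.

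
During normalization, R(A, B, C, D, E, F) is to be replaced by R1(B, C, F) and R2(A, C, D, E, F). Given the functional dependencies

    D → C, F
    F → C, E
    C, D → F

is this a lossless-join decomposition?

No

Common attributes: R1 ∩ R2 = {C, F}.
Closure of {C, F}: F → C, E applies, adding E. So (C, F)⁺ = {C, E, F}.
The closure contains neither all of R1 = {B, C, F} nor all of R2 = {A, C, D, E, F}, so the common attributes are not a superkey of either fragment. The join is lossy.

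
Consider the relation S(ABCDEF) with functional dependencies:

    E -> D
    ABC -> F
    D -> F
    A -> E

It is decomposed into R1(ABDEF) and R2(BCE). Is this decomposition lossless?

No

Common attributes: R1 ∩ R2 = {BE}.
Closure of {BE}: E → D applies, adding D; D → F applies, adding F. So (BE)⁺ = {BDEF}.
The closure contains neither all of R1 = {ABDEF} nor all of R2 = {BCE}, so the common attributes are not a superkey of either fragment. The join is lossy.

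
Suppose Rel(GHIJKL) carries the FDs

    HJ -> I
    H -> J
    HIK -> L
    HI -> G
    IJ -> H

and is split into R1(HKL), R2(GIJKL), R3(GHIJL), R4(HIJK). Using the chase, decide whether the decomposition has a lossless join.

Yes

Chase test. Columns are GHIJKL; row i has aⱼ where attribute j ∈ Ri, else bᵢⱼ.
Initial tableau (one row per fragment):
  row 1: b11 a2 b13 b14 a5 a6
  row 2: a1 b22 a3 a4 a5 a6
  row 3: a1 a2 a3 a4 b35 a6
  row 4: b41 a2 a3 a4 a5 b46
Rows 1 and 3 agree on H; apply H→J and equate their J entries.
Rows 3 and 4 agree on HI; apply HI→G and equate their G entries.
Rows 2 and 3 agree on IJ; apply IJ→H and equate their H entries.
Rows 1 and 2 agree on HJ; apply HJ→I and equate their I entries.
Rows 1 and 4 agree on HIK; apply HIK→L and equate their L entries.
Rows 1 and 2 agree on HI; apply HI→G and equate their G entries.
Row 1 is now all distinguished symbols — the join is lossless.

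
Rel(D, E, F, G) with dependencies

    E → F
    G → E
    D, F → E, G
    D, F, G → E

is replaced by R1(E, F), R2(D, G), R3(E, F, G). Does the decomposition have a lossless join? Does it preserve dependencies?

lossless but not dependency-preserving

Lossless test (chase): Rows 2 and 3 agree on G; apply G→E and equate their E entries. Rows 1 and 2 agree on E; apply E→F and equate their F entries. Row 2 is now all distinguished symbols — the join is lossless.
Dependency preservation: the restricted closure of {D, F} across the fragments never reaches {E, G}, so D, F → E, G cannot be enforced without a join — not preserved.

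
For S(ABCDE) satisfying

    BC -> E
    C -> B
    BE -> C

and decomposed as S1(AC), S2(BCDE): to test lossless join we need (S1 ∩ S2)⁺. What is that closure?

S1 ∩ S2 = {C}.
C → B applies, adding B
BC → E applies, adding E
Closure: {BCE}.

BCE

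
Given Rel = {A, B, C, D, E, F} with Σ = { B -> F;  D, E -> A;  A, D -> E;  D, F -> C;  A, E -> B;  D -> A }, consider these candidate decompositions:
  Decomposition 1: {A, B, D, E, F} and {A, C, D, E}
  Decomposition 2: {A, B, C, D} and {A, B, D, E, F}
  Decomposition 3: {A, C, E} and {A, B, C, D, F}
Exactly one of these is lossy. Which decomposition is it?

Decomposition 1: common = {A, D, E}, closure = {A, B, C, D, E, F} → lossless.
Decomposition 2: common = {A, B, D}, closure = {A, B, C, D, E, F} → lossless.
Decomposition 3: common = {A, C}, closure = {A, C} → lossy.

Decomposition 3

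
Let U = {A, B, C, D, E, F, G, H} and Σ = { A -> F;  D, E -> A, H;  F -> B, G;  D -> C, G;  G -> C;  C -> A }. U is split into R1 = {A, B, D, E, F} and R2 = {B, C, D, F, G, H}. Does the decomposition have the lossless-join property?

Common attributes: R1 ∩ R2 = {B, D, F}.
Closure of {B, D, F}: F → B, G applies, adding G; D → C, G applies, adding C; C → A applies, adding A. So (B, D, F)⁺ = {A, B, C, D, F, G}.
The closure contains neither all of R1 = {A, B, D, E, F} nor all of R2 = {B, C, D, F, G, H}, so the common attributes are not a superkey of either fragment. The join is lossy.

No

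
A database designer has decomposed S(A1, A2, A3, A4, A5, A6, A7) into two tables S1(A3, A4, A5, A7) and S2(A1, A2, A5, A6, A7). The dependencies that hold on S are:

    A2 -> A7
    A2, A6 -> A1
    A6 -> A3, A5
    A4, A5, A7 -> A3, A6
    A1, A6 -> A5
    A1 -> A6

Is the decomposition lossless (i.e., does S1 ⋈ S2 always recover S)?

Common attributes: S1 ∩ S2 = {A5, A7}.
No dependency enlarges {A5, A7}, so (A5, A7)⁺ = {A5, A7}.
The closure contains neither all of S1 = {A3, A4, A5, A7} nor all of S2 = {A1, A2, A5, A6, A7}, so the common attributes are not a superkey of either fragment. The join is lossy.

No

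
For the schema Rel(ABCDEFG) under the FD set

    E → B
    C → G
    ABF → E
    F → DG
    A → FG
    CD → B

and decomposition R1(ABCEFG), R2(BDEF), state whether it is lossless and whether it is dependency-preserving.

lossless but not dependency-preserving

Lossless test: (BEF)⁺ = {BDEFG}, which contains all of one fragment — lossless.
Dependency preservation: the restricted closure of {CD} across the fragments never reaches {B}, so CD → B cannot be enforced without a join — not preserved.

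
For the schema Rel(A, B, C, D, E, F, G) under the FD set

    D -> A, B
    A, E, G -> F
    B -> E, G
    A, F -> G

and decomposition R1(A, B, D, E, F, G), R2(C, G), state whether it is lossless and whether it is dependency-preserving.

Lossless test: (G)⁺ = {G}, which is a superkey of neither fragment — lossy.
Dependency preservation: every FD's attributes lie within a single fragment, so each can be enforced locally — preserved.

lossy but dependency-preserving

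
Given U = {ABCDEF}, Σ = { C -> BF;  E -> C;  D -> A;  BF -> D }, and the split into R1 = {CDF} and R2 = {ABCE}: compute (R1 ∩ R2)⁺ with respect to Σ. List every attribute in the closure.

R1 ∩ R2 = {C}.
C → BF applies, adding BF
BF → D applies, adding D
D → A applies, adding A
Closure: {ABCDF}.

ABCDF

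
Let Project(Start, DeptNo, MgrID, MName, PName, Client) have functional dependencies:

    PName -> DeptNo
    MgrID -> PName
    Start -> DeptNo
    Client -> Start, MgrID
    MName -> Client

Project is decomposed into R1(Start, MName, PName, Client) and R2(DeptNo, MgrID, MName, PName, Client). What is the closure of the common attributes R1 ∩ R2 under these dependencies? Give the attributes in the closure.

Start, DeptNo, MgrID, MName, PName, Client

R1 ∩ R2 = {MName, PName, Client}.
PName → DeptNo applies, adding DeptNo
Client → Start, MgrID applies, adding Start, MgrID
Closure: {Start, DeptNo, MgrID, MName, PName, Client}.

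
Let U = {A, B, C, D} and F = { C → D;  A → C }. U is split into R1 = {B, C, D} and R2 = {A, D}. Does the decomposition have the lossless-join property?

Common attributes: R1 ∩ R2 = {D}.
No dependency enlarges {D}, so (D)⁺ = {D}.
The closure contains neither all of R1 = {B, C, D} nor all of R2 = {A, D}, so the common attributes are not a superkey of either fragment. The join is lossy.

No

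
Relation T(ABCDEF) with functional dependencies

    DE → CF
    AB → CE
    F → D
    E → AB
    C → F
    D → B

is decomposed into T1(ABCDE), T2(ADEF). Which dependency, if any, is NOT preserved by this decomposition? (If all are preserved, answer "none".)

Check C → F: no single fragment contains all of {CF}, and the restricted closure of {C} across the fragments never reaches {F}.
DE → CF is preserved.
AB → CE is preserved.
F → D is preserved.
E → AB is preserved.
D → B is preserved.

C → F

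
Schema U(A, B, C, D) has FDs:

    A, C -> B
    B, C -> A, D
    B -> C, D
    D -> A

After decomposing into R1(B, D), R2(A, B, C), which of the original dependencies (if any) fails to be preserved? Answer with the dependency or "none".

D -> A

Check D → A: no single fragment contains all of {A, D}, and the restricted closure of {D} across the fragments never reaches {A}.
A, C → B is preserved.
B, C → A, D is preserved.
B → C, D is preserved.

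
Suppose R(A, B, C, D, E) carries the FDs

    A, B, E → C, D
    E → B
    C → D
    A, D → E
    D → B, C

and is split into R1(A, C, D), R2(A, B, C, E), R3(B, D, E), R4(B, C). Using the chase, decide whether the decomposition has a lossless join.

Yes

Chase test. Columns are A, B, C, D, E; row i has aⱼ where attribute j ∈ Ri, else bᵢⱼ.
Initial tableau (one row per fragment):
  row 1: a1 b12 a3 a4 b15
  row 2: a1 a2 a3 b24 a5
  row 3: b31 a2 b33 a4 a5
  row 4: b41 a2 a3 b44 b45
Rows 1 and 2 agree on C; apply C→D and equate their D entries.
Rows 1 and 4 agree on C; apply C→D and equate their D entries.
Rows 1 and 2 agree on A, D; apply A, D→E and equate their E entries.
Rows 1 and 2 agree on D; apply D→B, C and equate their B, C entries.
Rows 1 and 3 agree on D; apply D→B, C and equate their B, C entries.
Row 1 is now all distinguished symbols — the join is lossless.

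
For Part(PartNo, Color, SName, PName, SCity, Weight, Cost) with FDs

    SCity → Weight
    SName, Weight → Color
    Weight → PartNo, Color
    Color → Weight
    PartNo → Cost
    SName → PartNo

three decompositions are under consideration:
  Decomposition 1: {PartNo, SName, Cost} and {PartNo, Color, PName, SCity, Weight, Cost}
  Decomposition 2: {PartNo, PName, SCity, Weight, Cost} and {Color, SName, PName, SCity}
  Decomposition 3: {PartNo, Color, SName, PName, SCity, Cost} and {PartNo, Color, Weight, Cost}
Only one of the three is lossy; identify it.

Decomposition 1

Decomposition 1: common = {PartNo, Cost}, closure = {PartNo, Cost} → lossy.
Decomposition 2: common = {PName, SCity}, closure = {PartNo, Color, PName, SCity, Weight, Cost} → lossless.
Decomposition 3: common = {PartNo, Color, Cost}, closure = {PartNo, Color, Weight, Cost} → lossless.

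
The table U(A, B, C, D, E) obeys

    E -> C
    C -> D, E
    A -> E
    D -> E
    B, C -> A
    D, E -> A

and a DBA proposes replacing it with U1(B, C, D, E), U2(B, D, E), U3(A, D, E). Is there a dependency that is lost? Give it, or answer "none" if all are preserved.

none

E → C lies within U1.
C → D, E lies within U1.
A → E lies within U3.
D → E lies within U1.
B, C → A: restricted closure across fragments reaches A.
D, E → A lies within U3.
Every dependency is enforceable on the fragments, so the decomposition is dependency-preserving.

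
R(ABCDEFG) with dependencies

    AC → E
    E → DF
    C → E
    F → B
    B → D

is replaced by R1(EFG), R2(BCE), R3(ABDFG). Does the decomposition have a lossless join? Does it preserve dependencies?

lossy but dependency-preserving

Lossless test (chase): Rows 1 and 2 agree on E; apply E→DF and equate their DF entries. Rows 1 and 2 agree on F; apply F→B and equate their B entries. Rows 1 and 3 agree on B; apply B→D and equate their D entries. No row becomes fully distinguished — the join is lossy.
Dependency preservation: AC → E; E → DF are not contained in any single fragment, but the restricted closure of each left-hand side across the fragments still reaches the right-hand side; the remaining FDs each lie inside some fragment. All dependencies are preserved.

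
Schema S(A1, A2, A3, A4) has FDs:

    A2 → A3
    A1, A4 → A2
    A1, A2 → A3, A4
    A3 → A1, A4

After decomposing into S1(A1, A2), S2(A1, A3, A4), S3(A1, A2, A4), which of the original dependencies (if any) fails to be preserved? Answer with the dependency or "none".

A2 → A3: restricted closure across fragments reaches A3.
A1, A4 → A2 lies within S3.
A1, A2 → A3, A4: restricted closure across fragments reaches A3, A4.
A3 → A1, A4 lies within S2.
Every dependency is enforceable on the fragments, so the decomposition is dependency-preserving.

none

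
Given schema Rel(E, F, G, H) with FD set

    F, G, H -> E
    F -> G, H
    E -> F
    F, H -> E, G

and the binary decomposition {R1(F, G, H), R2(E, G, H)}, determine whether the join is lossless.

Common attributes: R1 ∩ R2 = {G, H}.
No dependency enlarges {G, H}, so (G, H)⁺ = {G, H}.
The closure contains neither all of R1 = {F, G, H} nor all of R2 = {E, G, H}, so the common attributes are not a superkey of either fragment. The join is lossy.

No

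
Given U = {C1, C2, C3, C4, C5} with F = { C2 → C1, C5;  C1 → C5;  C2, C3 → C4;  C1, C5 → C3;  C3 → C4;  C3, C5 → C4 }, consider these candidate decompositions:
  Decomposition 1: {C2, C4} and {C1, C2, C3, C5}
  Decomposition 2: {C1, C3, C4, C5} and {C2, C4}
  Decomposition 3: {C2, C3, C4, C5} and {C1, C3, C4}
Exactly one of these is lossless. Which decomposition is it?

Decomposition 1

Decomposition 1: common = {C2}, closure = {C1, C2, C3, C4, C5} → lossless.
Decomposition 2: common = {C4}, closure = {C4} → lossy.
Decomposition 3: common = {C3, C4}, closure = {C3, C4} → lossy.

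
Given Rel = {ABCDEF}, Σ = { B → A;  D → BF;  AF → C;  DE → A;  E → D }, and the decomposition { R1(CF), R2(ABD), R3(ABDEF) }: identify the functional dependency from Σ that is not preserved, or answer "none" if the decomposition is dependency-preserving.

AF → C

Check AF → C: no single fragment contains all of {ACF}, and the restricted closure of {AF} across the fragments never reaches {C}.
B → A is preserved.
D → BF is preserved.
DE → A is preserved.
E → D is preserved.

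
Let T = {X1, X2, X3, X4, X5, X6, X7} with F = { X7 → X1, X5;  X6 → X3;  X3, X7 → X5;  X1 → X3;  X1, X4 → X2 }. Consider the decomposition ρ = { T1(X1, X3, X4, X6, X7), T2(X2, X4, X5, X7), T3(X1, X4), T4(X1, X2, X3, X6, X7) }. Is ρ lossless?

Yes

Chase test. Columns are X1, X2, X3, X4, X5, X6, X7; row i has aⱼ where attribute j ∈ Ti, else bᵢⱼ.
Initial tableau (one row per fragment):
  row 1: a1 b12 a3 a4 b15 a6 a7
  row 2: b21 a2 b23 a4 a5 b26 a7
  row 3: a1 b32 b33 a4 b35 b36 b37
  row 4: a1 a2 a3 b44 b45 a6 a7
Rows 1 and 2 agree on X7; apply X7→X1, X5 and equate their X1, X5 entries.
Rows 1 and 4 agree on X7; apply X7→X1, X5 and equate their X1, X5 entries.
Rows 1 and 2 agree on X1; apply X1→X3 and equate their X3 entries.
Rows 1 and 3 agree on X1; apply X1→X3 and equate their X3 entries.
Rows 1 and 2 agree on X1, X4; apply X1, X4→X2 and equate their X2 entries.
Rows 1 and 3 agree on X1, X4; apply X1, X4→X2 and equate their X2 entries.
Row 1 is now all distinguished symbols — the join is lossless.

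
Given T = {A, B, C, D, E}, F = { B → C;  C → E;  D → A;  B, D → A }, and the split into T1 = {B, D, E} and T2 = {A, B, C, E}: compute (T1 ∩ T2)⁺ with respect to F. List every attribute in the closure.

T1 ∩ T2 = {B, E}.
B → C applies, adding C
Closure: {B, C, E}.

B, C, E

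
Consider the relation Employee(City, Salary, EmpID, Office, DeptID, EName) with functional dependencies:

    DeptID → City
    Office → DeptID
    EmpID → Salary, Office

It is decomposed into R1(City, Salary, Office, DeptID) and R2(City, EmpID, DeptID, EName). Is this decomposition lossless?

No

Common attributes: R1 ∩ R2 = {City, DeptID}.
No dependency enlarges {City, DeptID}, so (City, DeptID)⁺ = {City, DeptID}.
The closure contains neither all of R1 = {City, Salary, Office, DeptID} nor all of R2 = {City, EmpID, DeptID, EName}, so the common attributes are not a superkey of either fragment. The join is lossy.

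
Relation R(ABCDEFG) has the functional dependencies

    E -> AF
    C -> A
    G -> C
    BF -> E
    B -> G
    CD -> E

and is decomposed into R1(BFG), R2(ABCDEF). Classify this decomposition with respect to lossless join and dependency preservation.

lossless but not dependency-preserving

Lossless test: (BF)⁺ = {ABCEFG}, which contains all of one fragment — lossless.
Dependency preservation: the restricted closure of {G} across the fragments never reaches {C}, so G → C cannot be enforced without a join — not preserved.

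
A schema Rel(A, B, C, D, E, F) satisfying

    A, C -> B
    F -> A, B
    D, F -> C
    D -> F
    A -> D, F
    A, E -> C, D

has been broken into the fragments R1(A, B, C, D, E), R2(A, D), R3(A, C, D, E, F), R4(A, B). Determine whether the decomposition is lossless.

Yes

Chase test. Columns are A, B, C, D, E, F; row i has aⱼ where attribute j ∈ Ri, else bᵢⱼ.
Initial tableau (one row per fragment):
  row 1: a1 a2 a3 a4 a5 b16
  row 2: a1 b22 b23 a4 b25 b26
  row 3: a1 b32 a3 a4 a5 a6
  row 4: a1 a2 b43 b44 b45 b46
Rows 1 and 3 agree on A, C; apply A, C→B and equate their B entries.
Rows 1 and 2 agree on D; apply D→F and equate their F entries.
Rows 1 and 3 agree on D; apply D→F and equate their F entries.
Rows 1 and 4 agree on A; apply A→D, F and equate their D, F entries.
Rows 1 and 2 agree on F; apply F→A, B and equate their A, B entries.
Rows 1 and 2 agree on D, F; apply D, F→C and equate their C entries.
Rows 1 and 4 agree on D, F; apply D, F→C and equate their C entries.
Row 1 is now all distinguished symbols — the join is lossless.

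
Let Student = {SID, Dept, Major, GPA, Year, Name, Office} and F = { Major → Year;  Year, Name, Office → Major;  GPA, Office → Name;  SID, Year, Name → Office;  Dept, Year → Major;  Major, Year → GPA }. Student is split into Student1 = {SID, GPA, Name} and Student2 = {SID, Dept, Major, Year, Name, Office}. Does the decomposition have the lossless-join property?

No

Common attributes: Student1 ∩ Student2 = {SID, Name}.
No dependency enlarges {SID, Name}, so (SID, Name)⁺ = {SID, Name}.
The closure contains neither all of Student1 = {SID, GPA, Name} nor all of Student2 = {SID, Dept, Major, Year, Name, Office}, so the common attributes are not a superkey of either fragment. The join is lossy.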